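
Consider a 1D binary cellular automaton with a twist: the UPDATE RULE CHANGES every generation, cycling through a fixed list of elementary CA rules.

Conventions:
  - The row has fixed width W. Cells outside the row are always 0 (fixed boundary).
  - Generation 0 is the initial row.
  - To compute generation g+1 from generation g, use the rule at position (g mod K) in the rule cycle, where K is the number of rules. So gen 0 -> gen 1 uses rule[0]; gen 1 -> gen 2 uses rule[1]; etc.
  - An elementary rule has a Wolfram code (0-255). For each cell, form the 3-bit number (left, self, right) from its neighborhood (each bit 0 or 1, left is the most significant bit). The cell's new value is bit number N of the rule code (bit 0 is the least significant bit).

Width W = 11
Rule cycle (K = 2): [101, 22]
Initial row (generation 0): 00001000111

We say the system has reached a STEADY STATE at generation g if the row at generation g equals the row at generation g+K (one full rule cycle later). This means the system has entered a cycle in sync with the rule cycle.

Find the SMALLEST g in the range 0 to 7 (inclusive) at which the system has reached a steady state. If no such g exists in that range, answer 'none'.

Answer: 4

Derivation:
Gen 0: 00001000111
Gen 1 (rule 101): 11101010001
Gen 2 (rule 22): 00001011011
Gen 3 (rule 101): 11101101101
Gen 4 (rule 22): 00000000001
Gen 5 (rule 101): 11111111101
Gen 6 (rule 22): 00000000001
Gen 7 (rule 101): 11111111101
Gen 8 (rule 22): 00000000001
Gen 9 (rule 101): 11111111101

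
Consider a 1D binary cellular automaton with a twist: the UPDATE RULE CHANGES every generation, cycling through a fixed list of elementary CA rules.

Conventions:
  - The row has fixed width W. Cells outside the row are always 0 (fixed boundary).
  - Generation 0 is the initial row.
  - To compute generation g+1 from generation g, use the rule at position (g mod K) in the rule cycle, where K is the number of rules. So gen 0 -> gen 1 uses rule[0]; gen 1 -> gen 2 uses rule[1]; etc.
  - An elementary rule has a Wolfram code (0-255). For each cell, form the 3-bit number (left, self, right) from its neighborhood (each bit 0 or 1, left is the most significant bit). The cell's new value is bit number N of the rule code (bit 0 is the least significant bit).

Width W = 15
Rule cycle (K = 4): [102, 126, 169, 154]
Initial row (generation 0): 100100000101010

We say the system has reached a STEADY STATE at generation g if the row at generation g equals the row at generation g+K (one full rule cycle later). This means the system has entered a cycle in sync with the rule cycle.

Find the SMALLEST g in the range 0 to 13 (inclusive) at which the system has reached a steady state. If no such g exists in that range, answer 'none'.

Answer: none

Derivation:
Gen 0: 100100000101010
Gen 1 (rule 102): 101100001111110
Gen 2 (rule 126): 111110011000011
Gen 3 (rule 169): 111100010011010
Gen 4 (rule 154): 111010101110001
Gen 5 (rule 102): 001111110010011
Gen 6 (rule 126): 011000011111111
Gen 7 (rule 169): 010011011111110
Gen 8 (rule 154): 101110011111101
Gen 9 (rule 102): 110010100000111
Gen 10 (rule 126): 111111110001101
Gen 11 (rule 169): 111111100101010
Gen 12 (rule 154): 111111011000001
Gen 13 (rule 102): 000001101000011
Gen 14 (rule 126): 000011111100111
Gen 15 (rule 169): 111011111000110
Gen 16 (rule 154): 110011110101101
Gen 17 (rule 102): 010100011110111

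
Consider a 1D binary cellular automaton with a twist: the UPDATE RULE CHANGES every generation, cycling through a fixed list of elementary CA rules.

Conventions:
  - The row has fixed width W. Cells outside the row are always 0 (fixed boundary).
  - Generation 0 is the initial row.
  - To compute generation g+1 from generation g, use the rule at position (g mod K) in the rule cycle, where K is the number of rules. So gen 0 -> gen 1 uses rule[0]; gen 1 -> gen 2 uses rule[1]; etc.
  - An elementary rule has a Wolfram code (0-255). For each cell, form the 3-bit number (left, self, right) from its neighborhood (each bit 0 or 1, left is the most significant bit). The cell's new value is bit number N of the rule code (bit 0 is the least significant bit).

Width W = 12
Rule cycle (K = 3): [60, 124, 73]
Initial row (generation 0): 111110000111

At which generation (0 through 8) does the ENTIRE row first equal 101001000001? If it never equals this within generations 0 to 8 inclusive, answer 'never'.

Gen 0: 111110000111
Gen 1 (rule 60): 100001000100
Gen 2 (rule 124): 110001100110
Gen 3 (rule 73): 110101100110
Gen 4 (rule 60): 101111010101
Gen 5 (rule 124): 111001111111
Gen 6 (rule 73): 101001000001
Gen 7 (rule 60): 111101100001
Gen 8 (rule 124): 100111110001

Answer: 6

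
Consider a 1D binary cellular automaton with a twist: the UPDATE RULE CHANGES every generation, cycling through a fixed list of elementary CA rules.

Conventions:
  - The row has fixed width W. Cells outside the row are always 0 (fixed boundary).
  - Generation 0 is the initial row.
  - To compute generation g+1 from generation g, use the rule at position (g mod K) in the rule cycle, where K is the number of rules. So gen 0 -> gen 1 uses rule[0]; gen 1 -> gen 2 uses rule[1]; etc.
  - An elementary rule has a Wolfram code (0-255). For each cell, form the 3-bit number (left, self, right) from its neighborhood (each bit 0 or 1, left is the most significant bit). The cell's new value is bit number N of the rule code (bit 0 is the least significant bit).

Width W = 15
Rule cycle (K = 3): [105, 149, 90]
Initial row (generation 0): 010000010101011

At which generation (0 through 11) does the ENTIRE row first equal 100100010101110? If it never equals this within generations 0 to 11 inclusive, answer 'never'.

Answer: never

Derivation:
Gen 0: 010000010101011
Gen 1 (rule 105): 000111001010111
Gen 2 (rule 149): 110010101010010
Gen 3 (rule 90): 111100000001101
Gen 4 (rule 105): 100101111101110
Gen 5 (rule 149): 110100111000101
Gen 6 (rule 90): 110011101101000
Gen 7 (rule 105): 110010111110011
Gen 8 (rule 149): 001010011101000
Gen 9 (rule 90): 010001110100100
Gen 10 (rule 105): 000101011000001
Gen 11 (rule 149): 110101000111101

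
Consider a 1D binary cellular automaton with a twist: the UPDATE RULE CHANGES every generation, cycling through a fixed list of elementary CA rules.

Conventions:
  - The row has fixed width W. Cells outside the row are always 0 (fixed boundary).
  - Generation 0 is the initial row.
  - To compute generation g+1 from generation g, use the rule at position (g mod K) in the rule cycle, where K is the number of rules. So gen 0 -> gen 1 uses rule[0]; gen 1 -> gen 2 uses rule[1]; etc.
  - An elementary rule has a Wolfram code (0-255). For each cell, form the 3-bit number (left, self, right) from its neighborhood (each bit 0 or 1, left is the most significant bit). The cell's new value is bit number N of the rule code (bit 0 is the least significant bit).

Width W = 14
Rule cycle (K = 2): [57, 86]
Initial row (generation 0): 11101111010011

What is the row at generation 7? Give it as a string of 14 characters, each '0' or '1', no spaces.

Answer: 10001100010110

Derivation:
Gen 0: 11101111010011
Gen 1 (rule 57): 10011000101010
Gen 2 (rule 86): 11101101101011
Gen 3 (rule 57): 10011011010110
Gen 4 (rule 86): 11101001010011
Gen 5 (rule 57): 10010100101010
Gen 6 (rule 86): 11110111101011
Gen 7 (rule 57): 10001100010110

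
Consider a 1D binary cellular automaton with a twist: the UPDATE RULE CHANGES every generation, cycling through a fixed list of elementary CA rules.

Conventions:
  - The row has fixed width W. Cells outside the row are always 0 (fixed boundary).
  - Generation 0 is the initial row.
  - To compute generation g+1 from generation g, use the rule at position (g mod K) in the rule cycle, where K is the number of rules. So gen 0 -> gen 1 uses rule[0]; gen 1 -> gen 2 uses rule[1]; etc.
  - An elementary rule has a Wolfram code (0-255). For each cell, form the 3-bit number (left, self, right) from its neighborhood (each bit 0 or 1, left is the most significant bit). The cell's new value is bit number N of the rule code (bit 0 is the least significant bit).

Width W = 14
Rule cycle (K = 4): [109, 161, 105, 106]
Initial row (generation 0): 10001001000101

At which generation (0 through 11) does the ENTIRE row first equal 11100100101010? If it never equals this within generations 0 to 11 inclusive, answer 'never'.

Answer: never

Derivation:
Gen 0: 10001001000101
Gen 1 (rule 109): 10101001010111
Gen 2 (rule 161): 01010000101010
Gen 3 (rule 105): 00100110010100
Gen 4 (rule 106): 01001110101000
Gen 5 (rule 109): 01001011111011
Gen 6 (rule 161): 00000101110100
Gen 7 (rule 105): 11110011011001
Gen 8 (rule 106): 10010111111010
Gen 9 (rule 109): 10011100001110
Gen 10 (rule 161): 00001001100100
Gen 11 (rule 105): 11100001100001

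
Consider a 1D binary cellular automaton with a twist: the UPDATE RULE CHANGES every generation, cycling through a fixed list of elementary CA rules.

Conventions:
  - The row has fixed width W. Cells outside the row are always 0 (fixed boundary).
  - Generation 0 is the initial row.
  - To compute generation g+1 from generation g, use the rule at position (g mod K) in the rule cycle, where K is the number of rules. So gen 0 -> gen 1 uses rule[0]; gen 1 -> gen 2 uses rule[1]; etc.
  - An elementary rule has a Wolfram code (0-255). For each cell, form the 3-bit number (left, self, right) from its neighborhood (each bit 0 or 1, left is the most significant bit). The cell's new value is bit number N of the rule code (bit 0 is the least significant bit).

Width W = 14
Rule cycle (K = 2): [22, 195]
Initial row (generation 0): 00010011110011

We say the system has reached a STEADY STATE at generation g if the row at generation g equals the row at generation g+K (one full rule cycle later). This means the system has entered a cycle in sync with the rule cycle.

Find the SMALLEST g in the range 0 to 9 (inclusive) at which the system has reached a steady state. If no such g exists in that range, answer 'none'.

Answer: 9

Derivation:
Gen 0: 00010011110011
Gen 1 (rule 22): 00111100001100
Gen 2 (rule 195): 11011101110101
Gen 3 (rule 22): 00000000000101
Gen 4 (rule 195): 11111111111000
Gen 5 (rule 22): 00000000000100
Gen 6 (rule 195): 11111111111001
Gen 7 (rule 22): 00000000000111
Gen 8 (rule 195): 11111111111011
Gen 9 (rule 22): 00000000000000
Gen 10 (rule 195): 11111111111111
Gen 11 (rule 22): 00000000000000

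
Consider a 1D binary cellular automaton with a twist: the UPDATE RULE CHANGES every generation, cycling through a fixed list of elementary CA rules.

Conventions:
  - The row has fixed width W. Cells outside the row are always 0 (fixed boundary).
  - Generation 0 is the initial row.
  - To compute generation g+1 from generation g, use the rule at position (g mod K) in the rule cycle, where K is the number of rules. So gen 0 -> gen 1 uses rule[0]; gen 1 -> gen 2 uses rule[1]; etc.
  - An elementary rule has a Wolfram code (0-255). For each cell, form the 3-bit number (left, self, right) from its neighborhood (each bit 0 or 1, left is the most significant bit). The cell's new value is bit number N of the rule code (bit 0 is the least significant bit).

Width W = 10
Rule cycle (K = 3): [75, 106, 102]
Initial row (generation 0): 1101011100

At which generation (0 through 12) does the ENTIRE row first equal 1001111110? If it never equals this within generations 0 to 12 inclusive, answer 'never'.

Gen 0: 1101011100
Gen 1 (rule 75): 1100010101
Gen 2 (rule 106): 1100101010
Gen 3 (rule 102): 0101111110
Gen 4 (rule 75): 1001000010
Gen 5 (rule 106): 0010000100
Gen 6 (rule 102): 0110001100
Gen 7 (rule 75): 1110111101
Gen 8 (rule 106): 1011100110
Gen 9 (rule 102): 1100101010
Gen 10 (rule 75): 1101000000
Gen 11 (rule 106): 1110000000
Gen 12 (rule 102): 0010000000

Answer: never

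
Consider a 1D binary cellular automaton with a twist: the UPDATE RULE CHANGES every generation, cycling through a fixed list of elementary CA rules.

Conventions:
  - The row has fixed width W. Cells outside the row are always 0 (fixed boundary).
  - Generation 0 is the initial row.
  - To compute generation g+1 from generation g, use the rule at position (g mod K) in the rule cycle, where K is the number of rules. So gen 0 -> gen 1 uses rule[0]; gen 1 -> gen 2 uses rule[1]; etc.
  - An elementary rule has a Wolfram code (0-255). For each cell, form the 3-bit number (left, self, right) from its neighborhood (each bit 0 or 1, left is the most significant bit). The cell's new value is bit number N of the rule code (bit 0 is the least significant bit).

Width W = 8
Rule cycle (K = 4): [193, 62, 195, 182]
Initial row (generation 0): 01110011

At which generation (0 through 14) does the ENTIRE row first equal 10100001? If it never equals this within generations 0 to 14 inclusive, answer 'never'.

Answer: 3

Derivation:
Gen 0: 01110011
Gen 1 (rule 193): 00110001
Gen 2 (rule 62): 01101011
Gen 3 (rule 195): 10100001
Gen 4 (rule 182): 11110011
Gen 5 (rule 193): 01110001
Gen 6 (rule 62): 11001011
Gen 7 (rule 195): 01010001
Gen 8 (rule 182): 11111011
Gen 9 (rule 193): 01111001
Gen 10 (rule 62): 11000111
Gen 11 (rule 195): 01011011
Gen 12 (rule 182): 11100100
Gen 13 (rule 193): 01100001
Gen 14 (rule 62): 11010011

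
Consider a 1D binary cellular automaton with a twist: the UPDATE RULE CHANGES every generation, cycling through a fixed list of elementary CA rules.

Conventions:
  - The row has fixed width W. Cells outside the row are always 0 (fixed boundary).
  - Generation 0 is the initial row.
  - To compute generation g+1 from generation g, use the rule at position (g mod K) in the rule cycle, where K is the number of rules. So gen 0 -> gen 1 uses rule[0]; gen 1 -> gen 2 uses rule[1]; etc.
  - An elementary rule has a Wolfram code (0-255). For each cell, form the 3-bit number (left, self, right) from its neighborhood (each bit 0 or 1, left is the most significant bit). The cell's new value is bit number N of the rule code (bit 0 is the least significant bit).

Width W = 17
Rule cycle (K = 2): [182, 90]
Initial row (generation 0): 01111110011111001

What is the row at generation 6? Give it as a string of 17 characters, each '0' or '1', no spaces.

Gen 0: 01111110011111001
Gen 1 (rule 182): 10111101101110111
Gen 2 (rule 90): 00100101101010101
Gen 3 (rule 182): 01111110011111111
Gen 4 (rule 90): 11000011110000001
Gen 5 (rule 182): 00100101101000011
Gen 6 (rule 90): 01011001100100111

Answer: 01011001100100111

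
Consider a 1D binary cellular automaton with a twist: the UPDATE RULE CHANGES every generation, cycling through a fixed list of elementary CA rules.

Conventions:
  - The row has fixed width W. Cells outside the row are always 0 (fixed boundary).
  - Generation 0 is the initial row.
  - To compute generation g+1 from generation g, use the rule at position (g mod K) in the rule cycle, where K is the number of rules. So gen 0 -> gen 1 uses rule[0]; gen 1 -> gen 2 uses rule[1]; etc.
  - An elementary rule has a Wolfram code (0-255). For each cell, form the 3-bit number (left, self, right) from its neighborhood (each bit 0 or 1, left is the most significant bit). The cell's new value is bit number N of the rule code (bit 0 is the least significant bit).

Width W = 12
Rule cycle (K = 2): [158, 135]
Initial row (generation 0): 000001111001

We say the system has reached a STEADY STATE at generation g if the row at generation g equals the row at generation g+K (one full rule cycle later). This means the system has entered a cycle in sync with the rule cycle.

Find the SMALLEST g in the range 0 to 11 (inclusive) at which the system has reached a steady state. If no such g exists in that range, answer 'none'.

Answer: none

Derivation:
Gen 0: 000001111001
Gen 1 (rule 158): 000011110111
Gen 2 (rule 135): 111101100010
Gen 3 (rule 158): 111001010111
Gen 4 (rule 135): 010011010010
Gen 5 (rule 158): 111110011111
Gen 6 (rule 135): 011100101110
Gen 7 (rule 158): 111011101101
Gen 8 (rule 135): 010001000001
Gen 9 (rule 158): 111011100011
Gen 10 (rule 135): 010001001100
Gen 11 (rule 158): 111011111010
Gen 12 (rule 135): 010001110010
Gen 13 (rule 158): 111011101111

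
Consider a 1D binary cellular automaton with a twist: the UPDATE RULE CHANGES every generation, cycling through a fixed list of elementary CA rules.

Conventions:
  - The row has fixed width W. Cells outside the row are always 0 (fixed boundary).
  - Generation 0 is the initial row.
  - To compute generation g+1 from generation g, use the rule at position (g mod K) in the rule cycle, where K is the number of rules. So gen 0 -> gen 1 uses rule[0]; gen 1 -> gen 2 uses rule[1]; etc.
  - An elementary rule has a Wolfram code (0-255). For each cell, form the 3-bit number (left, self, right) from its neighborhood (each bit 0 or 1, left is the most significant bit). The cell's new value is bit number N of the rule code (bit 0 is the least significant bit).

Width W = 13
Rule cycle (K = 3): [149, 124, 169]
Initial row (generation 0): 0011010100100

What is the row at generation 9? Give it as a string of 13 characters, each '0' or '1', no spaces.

Gen 0: 0011010100100
Gen 1 (rule 149): 1000010110111
Gen 2 (rule 124): 1100011111101
Gen 3 (rule 169): 1001011111010
Gen 4 (rule 149): 1101001110011
Gen 5 (rule 124): 1111101011011
Gen 6 (rule 169): 1111010110110
Gen 7 (rule 149): 0110010000001
Gen 8 (rule 124): 0111011000001
Gen 9 (rule 169): 0110110011100

Answer: 0110110011100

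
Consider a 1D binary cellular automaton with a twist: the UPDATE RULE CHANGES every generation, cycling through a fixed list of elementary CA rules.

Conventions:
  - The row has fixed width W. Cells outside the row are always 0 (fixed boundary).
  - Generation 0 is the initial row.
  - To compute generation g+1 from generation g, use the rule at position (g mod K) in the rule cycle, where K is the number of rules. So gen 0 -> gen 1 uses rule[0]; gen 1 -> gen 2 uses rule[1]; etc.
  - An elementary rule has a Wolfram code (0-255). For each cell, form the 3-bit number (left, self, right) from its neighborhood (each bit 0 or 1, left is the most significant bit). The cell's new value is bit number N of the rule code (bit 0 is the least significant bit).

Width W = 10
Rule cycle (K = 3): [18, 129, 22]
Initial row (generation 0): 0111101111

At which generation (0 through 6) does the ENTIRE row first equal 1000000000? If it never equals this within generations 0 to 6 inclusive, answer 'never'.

Gen 0: 0111101111
Gen 1 (rule 18): 1000000000
Gen 2 (rule 129): 0011111111
Gen 3 (rule 22): 0100000000
Gen 4 (rule 18): 1010000000
Gen 5 (rule 129): 0000111111
Gen 6 (rule 22): 0001000000

Answer: 1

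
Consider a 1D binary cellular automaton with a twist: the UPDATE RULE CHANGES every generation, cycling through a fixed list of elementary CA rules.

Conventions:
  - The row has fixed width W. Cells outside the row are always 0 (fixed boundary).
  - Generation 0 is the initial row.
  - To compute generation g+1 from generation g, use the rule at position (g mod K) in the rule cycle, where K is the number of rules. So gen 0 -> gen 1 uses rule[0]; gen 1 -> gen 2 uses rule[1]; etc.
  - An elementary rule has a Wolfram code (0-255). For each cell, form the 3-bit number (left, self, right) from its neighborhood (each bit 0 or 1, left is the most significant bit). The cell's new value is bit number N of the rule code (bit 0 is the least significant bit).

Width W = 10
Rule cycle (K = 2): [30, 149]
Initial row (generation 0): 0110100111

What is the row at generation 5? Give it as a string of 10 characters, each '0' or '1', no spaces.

Gen 0: 0110100111
Gen 1 (rule 30): 1100111100
Gen 2 (rule 149): 0010011011
Gen 3 (rule 30): 0111110010
Gen 4 (rule 149): 0011101011
Gen 5 (rule 30): 0110001010

Answer: 0110001010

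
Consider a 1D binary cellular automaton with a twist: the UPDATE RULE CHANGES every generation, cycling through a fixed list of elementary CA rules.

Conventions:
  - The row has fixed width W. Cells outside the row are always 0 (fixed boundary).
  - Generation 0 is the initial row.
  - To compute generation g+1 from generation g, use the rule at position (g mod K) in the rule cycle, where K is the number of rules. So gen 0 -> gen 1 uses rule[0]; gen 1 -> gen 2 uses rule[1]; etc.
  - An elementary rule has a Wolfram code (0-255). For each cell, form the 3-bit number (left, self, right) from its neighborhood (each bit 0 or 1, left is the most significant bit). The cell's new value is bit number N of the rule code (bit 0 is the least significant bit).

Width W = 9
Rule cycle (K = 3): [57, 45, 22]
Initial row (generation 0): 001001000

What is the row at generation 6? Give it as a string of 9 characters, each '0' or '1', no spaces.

Answer: 100000001

Derivation:
Gen 0: 001001000
Gen 1 (rule 57): 100100111
Gen 2 (rule 45): 100100100
Gen 3 (rule 22): 111111110
Gen 4 (rule 57): 100000001
Gen 5 (rule 45): 101111101
Gen 6 (rule 22): 100000001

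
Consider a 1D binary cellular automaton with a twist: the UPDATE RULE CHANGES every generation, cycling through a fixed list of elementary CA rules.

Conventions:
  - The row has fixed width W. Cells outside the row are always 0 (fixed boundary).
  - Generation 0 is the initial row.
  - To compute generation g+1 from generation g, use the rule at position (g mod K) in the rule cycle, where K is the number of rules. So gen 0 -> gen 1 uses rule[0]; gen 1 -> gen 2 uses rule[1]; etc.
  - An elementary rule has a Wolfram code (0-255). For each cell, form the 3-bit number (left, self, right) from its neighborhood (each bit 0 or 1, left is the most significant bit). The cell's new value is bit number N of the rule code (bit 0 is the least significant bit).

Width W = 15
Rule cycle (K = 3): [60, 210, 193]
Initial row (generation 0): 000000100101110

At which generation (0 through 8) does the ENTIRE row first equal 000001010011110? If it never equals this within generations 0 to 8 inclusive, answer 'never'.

Answer: 2

Derivation:
Gen 0: 000000100101110
Gen 1 (rule 60): 000000110111001
Gen 2 (rule 210): 000001010011110
Gen 3 (rule 193): 111100000001110
Gen 4 (rule 60): 100010000001001
Gen 5 (rule 210): 010101000010110
Gen 6 (rule 193): 000000011000010
Gen 7 (rule 60): 000000010100011
Gen 8 (rule 210): 000000100010101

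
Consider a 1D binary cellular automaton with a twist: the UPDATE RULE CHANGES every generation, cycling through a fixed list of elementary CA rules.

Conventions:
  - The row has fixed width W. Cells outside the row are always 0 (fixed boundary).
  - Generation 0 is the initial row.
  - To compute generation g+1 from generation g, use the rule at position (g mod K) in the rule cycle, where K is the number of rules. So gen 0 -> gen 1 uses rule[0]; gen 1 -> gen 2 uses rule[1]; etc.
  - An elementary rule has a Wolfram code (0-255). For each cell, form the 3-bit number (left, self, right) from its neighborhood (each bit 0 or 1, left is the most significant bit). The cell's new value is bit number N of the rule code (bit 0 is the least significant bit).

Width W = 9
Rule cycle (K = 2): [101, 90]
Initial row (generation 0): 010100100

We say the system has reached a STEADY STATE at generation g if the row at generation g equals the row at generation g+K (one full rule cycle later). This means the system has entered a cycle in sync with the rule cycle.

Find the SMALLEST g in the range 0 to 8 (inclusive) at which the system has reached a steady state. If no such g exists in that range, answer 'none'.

Gen 0: 010100100
Gen 1 (rule 101): 011100101
Gen 2 (rule 90): 110111000
Gen 3 (rule 101): 011001011
Gen 4 (rule 90): 111110011
Gen 5 (rule 101): 000010001
Gen 6 (rule 90): 000101010
Gen 7 (rule 101): 110111110
Gen 8 (rule 90): 110100011
Gen 9 (rule 101): 011101001
Gen 10 (rule 90): 110100110

Answer: none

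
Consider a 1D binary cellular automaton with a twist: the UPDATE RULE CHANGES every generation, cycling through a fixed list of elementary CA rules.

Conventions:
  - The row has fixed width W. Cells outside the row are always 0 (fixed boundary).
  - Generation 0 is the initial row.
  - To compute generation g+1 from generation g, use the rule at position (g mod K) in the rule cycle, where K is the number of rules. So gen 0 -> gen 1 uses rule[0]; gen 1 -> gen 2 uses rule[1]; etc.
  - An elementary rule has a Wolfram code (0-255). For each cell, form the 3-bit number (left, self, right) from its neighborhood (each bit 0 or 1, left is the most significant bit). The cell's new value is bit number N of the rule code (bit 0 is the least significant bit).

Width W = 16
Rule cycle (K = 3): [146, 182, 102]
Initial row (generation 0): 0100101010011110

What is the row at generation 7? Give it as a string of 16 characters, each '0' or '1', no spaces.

Answer: 1000000010000000

Derivation:
Gen 0: 0100101010011110
Gen 1 (rule 146): 1011000001101101
Gen 2 (rule 182): 1100100010010011
Gen 3 (rule 102): 0101100110110101
Gen 4 (rule 146): 1000011000000000
Gen 5 (rule 182): 1100100100000000
Gen 6 (rule 102): 0101101100000000
Gen 7 (rule 146): 1000000010000000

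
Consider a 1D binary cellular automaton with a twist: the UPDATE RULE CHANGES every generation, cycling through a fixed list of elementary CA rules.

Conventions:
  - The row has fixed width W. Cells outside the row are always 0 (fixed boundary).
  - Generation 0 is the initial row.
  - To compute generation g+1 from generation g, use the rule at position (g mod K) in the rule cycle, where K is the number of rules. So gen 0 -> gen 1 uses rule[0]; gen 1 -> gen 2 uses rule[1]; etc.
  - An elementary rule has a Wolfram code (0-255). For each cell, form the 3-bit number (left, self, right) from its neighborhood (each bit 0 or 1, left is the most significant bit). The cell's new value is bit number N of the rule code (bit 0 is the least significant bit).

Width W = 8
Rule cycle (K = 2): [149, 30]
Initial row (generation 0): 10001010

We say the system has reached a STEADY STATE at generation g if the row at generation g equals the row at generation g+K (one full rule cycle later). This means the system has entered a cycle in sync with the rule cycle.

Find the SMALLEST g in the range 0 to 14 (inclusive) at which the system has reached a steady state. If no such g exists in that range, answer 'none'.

Gen 0: 10001010
Gen 1 (rule 149): 11101011
Gen 2 (rule 30): 10001010
Gen 3 (rule 149): 11101011
Gen 4 (rule 30): 10001010
Gen 5 (rule 149): 11101011
Gen 6 (rule 30): 10001010
Gen 7 (rule 149): 11101011
Gen 8 (rule 30): 10001010
Gen 9 (rule 149): 11101011
Gen 10 (rule 30): 10001010
Gen 11 (rule 149): 11101011
Gen 12 (rule 30): 10001010
Gen 13 (rule 149): 11101011
Gen 14 (rule 30): 10001010
Gen 15 (rule 149): 11101011
Gen 16 (rule 30): 10001010

Answer: 0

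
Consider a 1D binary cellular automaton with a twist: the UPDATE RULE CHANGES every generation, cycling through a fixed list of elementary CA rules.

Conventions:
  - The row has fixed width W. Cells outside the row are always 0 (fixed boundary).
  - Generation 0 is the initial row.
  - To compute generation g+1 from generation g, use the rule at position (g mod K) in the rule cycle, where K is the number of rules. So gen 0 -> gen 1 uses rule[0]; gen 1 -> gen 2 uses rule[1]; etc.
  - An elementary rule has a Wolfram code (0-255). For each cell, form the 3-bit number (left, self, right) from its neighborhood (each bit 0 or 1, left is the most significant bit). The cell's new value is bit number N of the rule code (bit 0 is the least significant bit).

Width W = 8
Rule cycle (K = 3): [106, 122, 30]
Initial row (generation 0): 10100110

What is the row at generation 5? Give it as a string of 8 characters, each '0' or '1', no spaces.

Gen 0: 10100110
Gen 1 (rule 106): 01001110
Gen 2 (rule 122): 10111011
Gen 3 (rule 30): 10100010
Gen 4 (rule 106): 01000100
Gen 5 (rule 122): 10101010

Answer: 10101010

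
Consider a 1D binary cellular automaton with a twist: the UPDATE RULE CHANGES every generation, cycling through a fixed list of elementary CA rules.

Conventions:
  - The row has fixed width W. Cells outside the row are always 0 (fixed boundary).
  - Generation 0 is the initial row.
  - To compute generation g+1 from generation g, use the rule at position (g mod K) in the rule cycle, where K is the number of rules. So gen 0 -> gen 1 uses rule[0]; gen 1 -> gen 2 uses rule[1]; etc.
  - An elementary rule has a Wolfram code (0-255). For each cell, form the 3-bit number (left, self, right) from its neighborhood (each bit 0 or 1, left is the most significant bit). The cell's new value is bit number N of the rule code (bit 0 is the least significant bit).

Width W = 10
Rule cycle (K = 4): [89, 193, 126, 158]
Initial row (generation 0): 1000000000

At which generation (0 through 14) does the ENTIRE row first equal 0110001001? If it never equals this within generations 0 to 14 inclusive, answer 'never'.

Gen 0: 1000000000
Gen 1 (rule 89): 0111111111
Gen 2 (rule 193): 0011111111
Gen 3 (rule 126): 0110000001
Gen 4 (rule 158): 1101000011
Gen 5 (rule 89): 1100111011
Gen 6 (rule 193): 0100011001
Gen 7 (rule 126): 1110111111
Gen 8 (rule 158): 1100111110
Gen 9 (rule 89): 1110100011
Gen 10 (rule 193): 0110001001
Gen 11 (rule 126): 1111011111
Gen 12 (rule 158): 1110011110
Gen 13 (rule 89): 1011010011
Gen 14 (rule 193): 0001000001

Answer: 10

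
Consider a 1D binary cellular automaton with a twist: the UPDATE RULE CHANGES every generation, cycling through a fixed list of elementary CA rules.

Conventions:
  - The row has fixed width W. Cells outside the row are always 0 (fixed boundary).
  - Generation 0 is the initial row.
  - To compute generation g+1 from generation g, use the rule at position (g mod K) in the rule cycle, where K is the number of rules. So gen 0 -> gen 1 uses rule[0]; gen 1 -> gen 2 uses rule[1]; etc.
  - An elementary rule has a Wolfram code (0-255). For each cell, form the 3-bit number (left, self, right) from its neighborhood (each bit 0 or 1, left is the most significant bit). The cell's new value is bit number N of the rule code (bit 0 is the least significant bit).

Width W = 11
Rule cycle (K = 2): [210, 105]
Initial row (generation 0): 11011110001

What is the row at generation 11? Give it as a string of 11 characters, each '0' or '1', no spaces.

Gen 0: 11011110001
Gen 1 (rule 210): 01001111010
Gen 2 (rule 105): 00001001100
Gen 3 (rule 210): 00010110110
Gen 4 (rule 105): 11001111110
Gen 5 (rule 210): 01110111111
Gen 6 (rule 105): 01011100001
Gen 7 (rule 210): 10001110010
Gen 8 (rule 105): 00101010000
Gen 9 (rule 210): 01000001000
Gen 10 (rule 105): 00011100011
Gen 11 (rule 210): 00101110101

Answer: 00101110101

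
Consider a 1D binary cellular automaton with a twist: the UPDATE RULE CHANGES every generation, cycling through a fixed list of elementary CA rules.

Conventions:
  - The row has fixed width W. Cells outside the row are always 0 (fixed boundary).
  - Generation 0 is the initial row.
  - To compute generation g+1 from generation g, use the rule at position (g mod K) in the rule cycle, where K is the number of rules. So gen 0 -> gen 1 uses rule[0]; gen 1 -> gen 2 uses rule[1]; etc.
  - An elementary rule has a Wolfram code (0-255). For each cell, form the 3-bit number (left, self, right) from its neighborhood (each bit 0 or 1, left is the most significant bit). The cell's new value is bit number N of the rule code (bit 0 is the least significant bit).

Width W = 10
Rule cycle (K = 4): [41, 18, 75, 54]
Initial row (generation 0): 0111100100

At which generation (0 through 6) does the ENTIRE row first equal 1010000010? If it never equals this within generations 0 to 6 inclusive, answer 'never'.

Answer: 2

Derivation:
Gen 0: 0111100100
Gen 1 (rule 41): 0100000001
Gen 2 (rule 18): 1010000010
Gen 3 (rule 75): 0000111100
Gen 4 (rule 54): 0001000010
Gen 5 (rule 41): 1100011000
Gen 6 (rule 18): 0010100100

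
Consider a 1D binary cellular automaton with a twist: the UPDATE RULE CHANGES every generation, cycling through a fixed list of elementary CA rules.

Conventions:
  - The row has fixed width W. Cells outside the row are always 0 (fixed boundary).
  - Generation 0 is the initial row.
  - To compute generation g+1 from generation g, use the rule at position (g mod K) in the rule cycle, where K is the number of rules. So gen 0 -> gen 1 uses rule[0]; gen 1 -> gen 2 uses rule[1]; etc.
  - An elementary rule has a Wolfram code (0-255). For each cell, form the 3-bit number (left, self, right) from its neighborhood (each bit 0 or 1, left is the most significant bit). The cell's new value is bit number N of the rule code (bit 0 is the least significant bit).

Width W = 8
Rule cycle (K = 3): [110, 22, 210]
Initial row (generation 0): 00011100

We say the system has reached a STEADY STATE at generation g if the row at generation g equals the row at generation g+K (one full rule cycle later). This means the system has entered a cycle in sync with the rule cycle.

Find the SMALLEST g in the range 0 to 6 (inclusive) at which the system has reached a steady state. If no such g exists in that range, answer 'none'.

Gen 0: 00011100
Gen 1 (rule 110): 00110100
Gen 2 (rule 22): 01000110
Gen 3 (rule 210): 10101011
Gen 4 (rule 110): 11111111
Gen 5 (rule 22): 00000000
Gen 6 (rule 210): 00000000
Gen 7 (rule 110): 00000000
Gen 8 (rule 22): 00000000
Gen 9 (rule 210): 00000000

Answer: 5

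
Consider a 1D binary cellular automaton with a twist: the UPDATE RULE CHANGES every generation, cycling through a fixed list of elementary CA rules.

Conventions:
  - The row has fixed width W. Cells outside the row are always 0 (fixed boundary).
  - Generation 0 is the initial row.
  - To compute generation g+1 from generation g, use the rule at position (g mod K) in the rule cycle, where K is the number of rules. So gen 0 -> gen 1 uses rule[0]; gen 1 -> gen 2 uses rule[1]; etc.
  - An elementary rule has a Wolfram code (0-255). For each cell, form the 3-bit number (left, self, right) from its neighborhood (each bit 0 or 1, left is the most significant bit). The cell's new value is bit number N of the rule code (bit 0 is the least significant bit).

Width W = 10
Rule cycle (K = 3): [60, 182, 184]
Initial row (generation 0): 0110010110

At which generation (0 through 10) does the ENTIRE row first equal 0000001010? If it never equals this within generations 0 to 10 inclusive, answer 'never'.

Answer: never

Derivation:
Gen 0: 0110010110
Gen 1 (rule 60): 0101011101
Gen 2 (rule 182): 1111101011
Gen 3 (rule 184): 1111010110
Gen 4 (rule 60): 1000111101
Gen 5 (rule 182): 1101011011
Gen 6 (rule 184): 1010110110
Gen 7 (rule 60): 1111101101
Gen 8 (rule 182): 0111010011
Gen 9 (rule 184): 0110101010
Gen 10 (rule 60): 0101111111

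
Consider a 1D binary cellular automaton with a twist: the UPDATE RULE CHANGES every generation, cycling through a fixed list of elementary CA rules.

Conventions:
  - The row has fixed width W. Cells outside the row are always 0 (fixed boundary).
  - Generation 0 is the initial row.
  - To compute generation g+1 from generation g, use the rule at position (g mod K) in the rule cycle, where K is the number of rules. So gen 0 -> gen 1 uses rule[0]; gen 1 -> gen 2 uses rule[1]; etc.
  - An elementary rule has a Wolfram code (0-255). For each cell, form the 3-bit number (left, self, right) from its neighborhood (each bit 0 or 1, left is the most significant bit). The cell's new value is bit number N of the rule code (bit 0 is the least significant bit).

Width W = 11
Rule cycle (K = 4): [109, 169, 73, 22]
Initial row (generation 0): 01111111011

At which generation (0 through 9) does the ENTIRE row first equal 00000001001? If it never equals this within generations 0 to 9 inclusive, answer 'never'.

Gen 0: 01111111011
Gen 1 (rule 109): 01000001111
Gen 2 (rule 169): 00011101110
Gen 3 (rule 73): 11010101010
Gen 4 (rule 22): 00010101011
Gen 5 (rule 109): 11011111111
Gen 6 (rule 169): 10111111110
Gen 7 (rule 73): 00100000010
Gen 8 (rule 22): 01110000111
Gen 9 (rule 109): 01010110101

Answer: never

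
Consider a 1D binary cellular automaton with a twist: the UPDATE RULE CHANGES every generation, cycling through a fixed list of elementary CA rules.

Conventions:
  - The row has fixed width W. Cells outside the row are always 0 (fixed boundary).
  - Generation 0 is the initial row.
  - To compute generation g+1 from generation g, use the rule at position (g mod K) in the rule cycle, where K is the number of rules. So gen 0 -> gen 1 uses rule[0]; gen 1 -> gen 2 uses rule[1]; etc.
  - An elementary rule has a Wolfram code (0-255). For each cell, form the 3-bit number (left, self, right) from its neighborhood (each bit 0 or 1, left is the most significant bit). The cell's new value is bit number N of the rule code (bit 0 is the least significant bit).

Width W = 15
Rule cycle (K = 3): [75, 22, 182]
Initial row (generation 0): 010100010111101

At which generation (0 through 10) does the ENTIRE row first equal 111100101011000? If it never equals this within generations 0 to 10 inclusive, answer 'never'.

Gen 0: 010100010111101
Gen 1 (rule 75): 100001100100100
Gen 2 (rule 22): 110010011111110
Gen 3 (rule 182): 001111101111101
Gen 4 (rule 75): 111000101000100
Gen 5 (rule 22): 000101101101110
Gen 6 (rule 182): 001110010010101
Gen 7 (rule 75): 111010100100000
Gen 8 (rule 22): 000010111110000
Gen 9 (rule 182): 000111011101000
Gen 10 (rule 75): 111101010100011

Answer: never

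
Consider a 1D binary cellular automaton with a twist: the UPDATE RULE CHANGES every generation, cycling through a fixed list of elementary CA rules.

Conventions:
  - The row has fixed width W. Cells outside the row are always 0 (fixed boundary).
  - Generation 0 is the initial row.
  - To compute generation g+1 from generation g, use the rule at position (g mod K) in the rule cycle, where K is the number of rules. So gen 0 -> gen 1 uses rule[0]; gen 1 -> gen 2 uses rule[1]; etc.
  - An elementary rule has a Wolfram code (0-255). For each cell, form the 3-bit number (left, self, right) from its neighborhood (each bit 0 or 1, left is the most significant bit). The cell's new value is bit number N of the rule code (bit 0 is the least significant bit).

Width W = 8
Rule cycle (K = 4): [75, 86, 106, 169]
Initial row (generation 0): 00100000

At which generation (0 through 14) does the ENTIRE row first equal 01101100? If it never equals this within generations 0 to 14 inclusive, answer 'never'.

Gen 0: 00100000
Gen 1 (rule 75): 11001111
Gen 2 (rule 86): 01110001
Gen 3 (rule 106): 11010010
Gen 4 (rule 169): 10100000
Gen 5 (rule 75): 00001111
Gen 6 (rule 86): 00010001
Gen 7 (rule 106): 00100010
Gen 8 (rule 169): 10001000
Gen 9 (rule 75): 00110011
Gen 10 (rule 86): 01011101
Gen 11 (rule 106): 10110110
Gen 12 (rule 169): 01101100
Gen 13 (rule 75): 11101101
Gen 14 (rule 86): 00100101

Answer: 12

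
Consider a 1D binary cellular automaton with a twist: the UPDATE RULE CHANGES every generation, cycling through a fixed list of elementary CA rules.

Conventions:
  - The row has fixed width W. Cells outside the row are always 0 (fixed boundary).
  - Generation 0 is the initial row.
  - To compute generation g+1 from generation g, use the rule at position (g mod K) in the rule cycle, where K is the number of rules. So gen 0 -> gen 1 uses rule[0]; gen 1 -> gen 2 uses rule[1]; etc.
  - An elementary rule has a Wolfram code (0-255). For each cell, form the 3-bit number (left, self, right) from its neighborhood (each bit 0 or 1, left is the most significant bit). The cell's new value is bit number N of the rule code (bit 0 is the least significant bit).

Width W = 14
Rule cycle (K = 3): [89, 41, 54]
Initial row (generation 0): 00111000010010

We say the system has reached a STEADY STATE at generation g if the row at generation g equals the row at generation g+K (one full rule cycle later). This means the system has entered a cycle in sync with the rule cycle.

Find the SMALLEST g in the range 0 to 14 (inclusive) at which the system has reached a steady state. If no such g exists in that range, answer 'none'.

Gen 0: 00111000010010
Gen 1 (rule 89): 10101111001001
Gen 2 (rule 41): 01011000000000
Gen 3 (rule 54): 11100100000000
Gen 4 (rule 89): 10110011111111
Gen 5 (rule 41): 01100010000000
Gen 6 (rule 54): 10010111000000
Gen 7 (rule 89): 01000101111111
Gen 8 (rule 41): 00010011000000
Gen 9 (rule 54): 00111100100000
Gen 10 (rule 89): 10100110011111
Gen 11 (rule 41): 01000100010000
Gen 12 (rule 54): 11101110111000
Gen 13 (rule 89): 10101010101111
Gen 14 (rule 41): 01010101011000
Gen 15 (rule 54): 11111111100100
Gen 16 (rule 89): 10000000110011
Gen 17 (rule 41): 00111110100010

Answer: none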